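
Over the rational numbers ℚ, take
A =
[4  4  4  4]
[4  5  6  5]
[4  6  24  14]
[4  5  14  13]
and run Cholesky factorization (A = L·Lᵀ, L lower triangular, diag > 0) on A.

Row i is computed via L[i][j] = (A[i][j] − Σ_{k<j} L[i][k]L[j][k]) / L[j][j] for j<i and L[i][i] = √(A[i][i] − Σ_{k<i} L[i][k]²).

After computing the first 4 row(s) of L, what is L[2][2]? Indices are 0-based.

Step 1: L[0][0] = √(4) = 2.
  L[1][0] = (4) / L[0][0] = 2.
Step 2: L[1][1] = √(1) = 1.
  L[2][0] = (4) / L[0][0] = 2.
  L[2][1] = (2) / L[1][1] = 2.
Step 3: L[2][2] = √(16) = 4.
  L[3][0] = (4) / L[0][0] = 2.
  L[3][1] = (1) / L[1][1] = 1.
  L[3][2] = (8) / L[2][2] = 2.
Step 4: L[3][3] = √(4) = 2.

L[2][2] = 4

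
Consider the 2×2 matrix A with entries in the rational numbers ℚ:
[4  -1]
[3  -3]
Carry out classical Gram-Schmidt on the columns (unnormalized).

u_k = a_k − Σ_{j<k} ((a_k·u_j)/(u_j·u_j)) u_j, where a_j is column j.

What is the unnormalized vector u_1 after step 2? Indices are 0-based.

Step 1: u_0 = a_0 = (4, 3).
Step 2: u_1 = a_1 − (-13/25)·u_0 = (27/25, -36/25).

u_1 = (27/25, -36/25)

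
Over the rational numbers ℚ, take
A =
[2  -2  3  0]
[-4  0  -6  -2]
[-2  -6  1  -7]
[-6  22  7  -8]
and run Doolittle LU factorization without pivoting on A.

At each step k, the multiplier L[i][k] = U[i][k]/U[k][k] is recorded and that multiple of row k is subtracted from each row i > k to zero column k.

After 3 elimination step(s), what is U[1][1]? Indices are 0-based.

Step 1: pivot at (0,0) is 2.
  row1 ← row1 − (-2)·row0  ⇒  L[1][0]=-2, U row1=(0, -4, 0, -2)
  row2 ← row2 − (-1)·row0  ⇒  L[2][0]=-1, U row2=(0, -8, 4, -7)
  row3 ← row3 − (-3)·row0  ⇒  L[3][0]=-3, U row3=(0, 16, 16, -8)
Step 2: pivot at (1,1) is -4.
  row2 ← row2 − (2)·row1  ⇒  L[2][1]=2, U row2=(0, 0, 4, -3)
  row3 ← row3 − (-4)·row1  ⇒  L[3][1]=-4, U row3=(0, 0, 16, -16)
Step 3: pivot at (2,2) is 4.
  row3 ← row3 − (4)·row2  ⇒  L[3][2]=4, U row3=(0, 0, 0, -4)

U[1][1] = -4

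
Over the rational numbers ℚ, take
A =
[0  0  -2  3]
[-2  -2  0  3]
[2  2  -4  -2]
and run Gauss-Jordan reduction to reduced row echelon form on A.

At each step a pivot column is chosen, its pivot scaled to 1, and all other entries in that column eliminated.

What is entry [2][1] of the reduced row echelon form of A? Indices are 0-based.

pivot(0,0): swap R0↔R1
pivot(0,0)=-2: scale R0 → (1, 1, 0, -3/2)
  clear (2,0): R2 −= (2)R0 → (0, 0, -4, 1)
col 1: no nonzero at/below row 1; advance.
pivot(1,2)=-2: scale R1 → (0, 0, 1, -3/2)
  clear (2,2): R2 −= (-4)R1 → (0, 0, 0, -5)
pivot(2,3)=-5: scale R2 → (0, 0, 0, 1)
  clear (0,3): R0 −= (-3/2)R2 → (1, 1, 0, 0)
  clear (1,3): R1 −= (-3/2)R2 → (0, 0, 1, 0)

M[2][1] = 0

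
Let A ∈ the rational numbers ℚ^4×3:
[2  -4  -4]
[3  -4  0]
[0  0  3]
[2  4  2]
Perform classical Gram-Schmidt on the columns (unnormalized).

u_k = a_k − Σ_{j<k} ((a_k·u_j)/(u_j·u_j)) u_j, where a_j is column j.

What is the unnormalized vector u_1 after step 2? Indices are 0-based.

Step 1: u_0 = a_0 = (2, 3, 0, 2).
Step 2: u_1 = a_1 − (-12/17)·u_0 = (-44/17, -32/17, 0, 92/17).

u_1 = (-44/17, -32/17, 0, 92/17)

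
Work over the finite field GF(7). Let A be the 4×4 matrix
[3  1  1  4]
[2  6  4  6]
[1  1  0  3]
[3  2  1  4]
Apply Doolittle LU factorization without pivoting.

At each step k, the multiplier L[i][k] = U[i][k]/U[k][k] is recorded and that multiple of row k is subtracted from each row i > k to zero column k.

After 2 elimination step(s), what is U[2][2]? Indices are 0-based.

U[2][2] = 1

k=0: U[0][0]=3
  eliminate (1,0): mult=3, new row 1: (0, 3, 1, 1); set L[1][0]=3
  eliminate (2,0): mult=5, new row 2: (0, 3, 2, 4); set L[2][0]=5
  eliminate (3,0): mult=1, new row 3: (0, 1, 0, 0); set L[3][0]=1
k=1: U[1][1]=3
  eliminate (2,1): mult=1, new row 2: (0, 0, 1, 3); set L[2][1]=1
  eliminate (3,1): mult=5, new row 3: (0, 0, 2, 2); set L[3][1]=5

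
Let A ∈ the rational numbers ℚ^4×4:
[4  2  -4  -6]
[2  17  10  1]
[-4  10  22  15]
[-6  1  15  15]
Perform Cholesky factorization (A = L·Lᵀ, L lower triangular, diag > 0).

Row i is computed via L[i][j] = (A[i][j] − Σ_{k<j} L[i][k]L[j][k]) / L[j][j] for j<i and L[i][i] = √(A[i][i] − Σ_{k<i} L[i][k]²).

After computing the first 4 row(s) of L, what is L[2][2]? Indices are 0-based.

Step 1: L[0][0] = √(4) = 2.
  L[1][0] = (2) / L[0][0] = 1.
Step 2: L[1][1] = √(16) = 4.
  L[2][0] = (-4) / L[0][0] = -2.
  L[2][1] = (12) / L[1][1] = 3.
Step 3: L[2][2] = √(9) = 3.
  L[3][0] = (-6) / L[0][0] = -3.
  L[3][1] = (4) / L[1][1] = 1.
  L[3][2] = (6) / L[2][2] = 2.
Step 4: L[3][3] = √(1) = 1.

L[2][2] = 3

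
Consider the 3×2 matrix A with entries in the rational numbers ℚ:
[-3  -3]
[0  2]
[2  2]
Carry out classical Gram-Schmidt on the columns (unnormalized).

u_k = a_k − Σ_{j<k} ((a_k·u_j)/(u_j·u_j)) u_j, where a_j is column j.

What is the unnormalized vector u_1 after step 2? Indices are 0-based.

Step 1: u_0 = a_0 = (-3, 0, 2).
Step 2: u_1 = a_1 − (1)·u_0 = (0, 2, 0).

u_1 = (0, 2, 0)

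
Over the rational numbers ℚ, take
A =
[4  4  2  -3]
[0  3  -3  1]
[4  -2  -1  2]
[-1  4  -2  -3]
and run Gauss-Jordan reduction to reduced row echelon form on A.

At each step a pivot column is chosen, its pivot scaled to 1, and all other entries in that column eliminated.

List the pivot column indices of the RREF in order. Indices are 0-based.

pivot(0,0)=4: scale R0 → (1, 1, 1/2, -3/4)
  clear (2,0): R2 −= (4)R0 → (0, -6, -3, 5)
  clear (3,0): R3 −= (-1)R0 → (0, 5, -3/2, -15/4)
pivot(1,1)=3: scale R1 → (0, 1, -1, 1/3)
  clear (0,1): R0 −= (1)R1 → (1, 0, 3/2, -13/12)
  clear (2,1): R2 −= (-6)R1 → (0, 0, -9, 7)
  clear (3,1): R3 −= (5)R1 → (0, 0, 7/2, -65/12)
pivot(2,2)=-9: scale R2 → (0, 0, 1, -7/9)
  clear (0,2): R0 −= (3/2)R2 → (1, 0, 0, 1/12)
  clear (1,2): R1 −= (-1)R2 → (0, 1, 0, -4/9)
  clear (3,2): R3 −= (7/2)R2 → (0, 0, 0, -97/36)
pivot(3,3)=-97/36: scale R3 → (0, 0, 0, 1)
  clear (0,3): R0 −= (1/12)R3 → (1, 0, 0, 0)
  clear (1,3): R1 −= (-4/9)R3 → (0, 1, 0, 0)
  clear (2,3): R2 −= (-7/9)R3 → (0, 0, 1, 0)

pivot columns: 0, 1, 2, 3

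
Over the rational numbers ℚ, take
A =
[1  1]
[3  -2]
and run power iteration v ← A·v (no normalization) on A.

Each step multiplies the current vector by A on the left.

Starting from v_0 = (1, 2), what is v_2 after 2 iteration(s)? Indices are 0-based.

v_2 = (2, 11)

v_0 = (1, 2).
v_1 = A·v_0 = (3, -1).
v_2 = A·v_1 = (2, 11).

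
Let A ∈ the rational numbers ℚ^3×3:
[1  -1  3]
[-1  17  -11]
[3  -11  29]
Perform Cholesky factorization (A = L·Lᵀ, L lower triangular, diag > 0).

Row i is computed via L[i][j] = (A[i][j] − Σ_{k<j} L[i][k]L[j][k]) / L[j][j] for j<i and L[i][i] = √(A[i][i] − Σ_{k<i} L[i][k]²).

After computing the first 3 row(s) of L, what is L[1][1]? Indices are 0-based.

Step 1: L[0][0] = √(1) = 1.
  L[1][0] = (-1) / L[0][0] = -1.
Step 2: L[1][1] = √(16) = 4.
  L[2][0] = (3) / L[0][0] = 3.
  L[2][1] = (-8) / L[1][1] = -2.
Step 3: L[2][2] = √(16) = 4.

L[1][1] = 4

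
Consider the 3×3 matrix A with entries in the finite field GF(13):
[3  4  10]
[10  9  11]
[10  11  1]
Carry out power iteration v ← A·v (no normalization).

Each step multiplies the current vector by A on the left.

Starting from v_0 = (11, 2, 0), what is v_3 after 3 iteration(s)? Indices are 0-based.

v_0 = (11, 2, 0).
v_1 = A·v_0 = (2, 11, 2).
v_2 = A·v_1 = (5, 11, 0).
v_3 = A·v_2 = (7, 6, 2).

v_3 = (7, 6, 2)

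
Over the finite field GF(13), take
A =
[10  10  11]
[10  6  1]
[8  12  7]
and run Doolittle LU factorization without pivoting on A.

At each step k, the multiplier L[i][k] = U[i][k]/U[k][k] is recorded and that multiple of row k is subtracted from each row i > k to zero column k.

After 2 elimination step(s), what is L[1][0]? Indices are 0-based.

L[1][0] = 1

[col 0] pivot 10
  R1 -= 1*R0 → (0, 9, 3)  (L[1][0] := 1)
  R2 -= 6*R0 → (0, 4, 6)  (L[2][0] := 6)
[col 1] pivot 9
  R2 -= 12*R1 → (0, 0, 9)  (L[2][1] := 12)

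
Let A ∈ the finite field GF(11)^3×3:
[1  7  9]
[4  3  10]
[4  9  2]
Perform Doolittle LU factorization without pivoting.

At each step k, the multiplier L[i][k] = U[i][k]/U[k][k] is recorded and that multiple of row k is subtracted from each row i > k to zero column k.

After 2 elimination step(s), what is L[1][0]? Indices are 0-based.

L[1][0] = 4

k=0: U[0][0]=1
  eliminate (1,0): mult=4, new row 1: (0, 8, 7); set L[1][0]=4
  eliminate (2,0): mult=4, new row 2: (0, 3, 10); set L[2][0]=4
k=1: U[1][1]=8
  eliminate (2,1): mult=10, new row 2: (0, 0, 6); set L[2][1]=10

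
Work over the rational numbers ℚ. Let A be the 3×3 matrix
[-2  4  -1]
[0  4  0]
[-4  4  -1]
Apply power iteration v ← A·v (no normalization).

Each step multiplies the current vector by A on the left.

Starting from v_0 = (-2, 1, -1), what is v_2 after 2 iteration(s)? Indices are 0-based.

v_2 = (-15, 16, -33)

v_0 = (-2, 1, -1).
v_1 = A·v_0 = (9, 4, 13).
v_2 = A·v_1 = (-15, 16, -33).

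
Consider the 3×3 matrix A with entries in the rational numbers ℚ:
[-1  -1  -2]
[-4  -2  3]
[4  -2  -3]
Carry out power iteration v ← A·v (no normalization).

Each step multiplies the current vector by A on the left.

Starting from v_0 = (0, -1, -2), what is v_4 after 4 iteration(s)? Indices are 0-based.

v_0 = (0, -1, -2).
v_1 = A·v_0 = (5, -4, 8).
v_2 = A·v_1 = (-17, 12, 4).
v_3 = A·v_2 = (-3, 56, -104).
v_4 = A·v_3 = (155, -412, 188).

v_4 = (155, -412, 188)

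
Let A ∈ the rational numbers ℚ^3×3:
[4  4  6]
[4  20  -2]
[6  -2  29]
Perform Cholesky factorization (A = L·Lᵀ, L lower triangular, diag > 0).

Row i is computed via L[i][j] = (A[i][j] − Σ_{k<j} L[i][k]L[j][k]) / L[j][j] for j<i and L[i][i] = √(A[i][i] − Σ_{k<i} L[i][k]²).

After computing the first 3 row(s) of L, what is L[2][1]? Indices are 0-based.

Step 1: L[0][0] = √(4) = 2.
  L[1][0] = (4) / L[0][0] = 2.
Step 2: L[1][1] = √(16) = 4.
  L[2][0] = (6) / L[0][0] = 3.
  L[2][1] = (-8) / L[1][1] = -2.
Step 3: L[2][2] = √(16) = 4.

L[2][1] = -2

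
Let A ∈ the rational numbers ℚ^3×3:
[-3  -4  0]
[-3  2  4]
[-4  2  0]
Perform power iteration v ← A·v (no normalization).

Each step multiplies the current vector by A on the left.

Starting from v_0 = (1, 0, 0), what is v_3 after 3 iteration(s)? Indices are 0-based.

v_3 = (-11, -65, -110)

v_0 = (1, 0, 0).
v_1 = A·v_0 = (-3, -3, -4).
v_2 = A·v_1 = (21, -13, 6).
v_3 = A·v_2 = (-11, -65, -110).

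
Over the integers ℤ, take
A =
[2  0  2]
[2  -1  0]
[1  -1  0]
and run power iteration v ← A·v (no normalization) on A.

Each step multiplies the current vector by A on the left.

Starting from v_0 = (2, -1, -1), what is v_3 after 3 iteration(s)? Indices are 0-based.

v_0 = (2, -1, -1).
v_1 = A·v_0 = (2, 5, 3).
v_2 = A·v_1 = (10, -1, -3).
v_3 = A·v_2 = (14, 21, 11).

v_3 = (14, 21, 11)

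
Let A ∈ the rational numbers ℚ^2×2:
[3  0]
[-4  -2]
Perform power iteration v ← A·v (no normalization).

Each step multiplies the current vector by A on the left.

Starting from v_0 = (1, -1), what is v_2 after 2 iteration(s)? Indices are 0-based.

v_0 = (1, -1).
v_1 = A·v_0 = (3, -2).
v_2 = A·v_1 = (9, -8).

v_2 = (9, -8)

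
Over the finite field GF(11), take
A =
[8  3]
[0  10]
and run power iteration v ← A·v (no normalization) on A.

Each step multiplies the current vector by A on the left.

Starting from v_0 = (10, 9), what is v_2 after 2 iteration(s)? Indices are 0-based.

v_0 = (10, 9).
v_1 = A·v_0 = (8, 2).
v_2 = A·v_1 = (4, 9).

v_2 = (4, 9)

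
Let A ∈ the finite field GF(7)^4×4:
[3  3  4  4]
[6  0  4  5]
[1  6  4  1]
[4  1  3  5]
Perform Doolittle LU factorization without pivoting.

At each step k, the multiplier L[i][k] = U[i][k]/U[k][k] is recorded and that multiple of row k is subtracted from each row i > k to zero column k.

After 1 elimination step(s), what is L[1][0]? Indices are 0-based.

k=0: U[0][0]=3
  eliminate (1,0): mult=2, new row 1: (0, 1, 3, 4); set L[1][0]=2
  eliminate (2,0): mult=5, new row 2: (0, 5, 5, 2); set L[2][0]=5
  eliminate (3,0): mult=6, new row 3: (0, 4, 0, 2); set L[3][0]=6

L[1][0] = 2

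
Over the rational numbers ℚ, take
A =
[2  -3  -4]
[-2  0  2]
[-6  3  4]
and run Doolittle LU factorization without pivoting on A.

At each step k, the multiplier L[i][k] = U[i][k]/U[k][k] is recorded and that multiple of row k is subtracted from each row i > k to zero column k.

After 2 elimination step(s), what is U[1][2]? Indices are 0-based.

Step 1: pivot at (0,0) is 2.
  row1 ← row1 − (-1)·row0  ⇒  L[1][0]=-1, U row1=(0, -3, -2)
  row2 ← row2 − (-3)·row0  ⇒  L[2][0]=-3, U row2=(0, -6, -8)
Step 2: pivot at (1,1) is -3.
  row2 ← row2 − (2)·row1  ⇒  L[2][1]=2, U row2=(0, 0, -4)

U[1][2] = -2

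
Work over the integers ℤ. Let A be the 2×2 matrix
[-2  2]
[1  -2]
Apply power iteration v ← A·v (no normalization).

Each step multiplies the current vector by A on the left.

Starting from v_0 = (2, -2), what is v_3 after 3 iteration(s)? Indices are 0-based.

v_0 = (2, -2).
v_1 = A·v_0 = (-8, 6).
v_2 = A·v_1 = (28, -20).
v_3 = A·v_2 = (-96, 68).

v_3 = (-96, 68)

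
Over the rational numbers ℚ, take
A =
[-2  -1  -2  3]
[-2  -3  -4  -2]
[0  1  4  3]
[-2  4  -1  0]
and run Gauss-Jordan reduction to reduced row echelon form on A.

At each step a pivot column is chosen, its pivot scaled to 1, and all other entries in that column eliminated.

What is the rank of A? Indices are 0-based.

rank = 4

step 1: normalize row 0 (÷-2) = (1, 1/2, 1, -3/2)
  row 1: subtract -2×row0 = (0, -2, -2, -5)
  row 3: subtract -2×row0 = (0, 5, 1, -3)
step 2: normalize row 1 (÷-2) = (0, 1, 1, 5/2)
  row 0: subtract 1/2×row1 = (1, 0, 1/2, -11/4)
  row 2: subtract 1×row1 = (0, 0, 3, 1/2)
  row 3: subtract 5×row1 = (0, 0, -4, -31/2)
step 3: normalize row 2 (÷3) = (0, 0, 1, 1/6)
  row 0: subtract 1/2×row2 = (1, 0, 0, -17/6)
  row 1: subtract 1×row2 = (0, 1, 0, 7/3)
  row 3: subtract -4×row2 = (0, 0, 0, -89/6)
step 4: normalize row 3 (÷-89/6) = (0, 0, 0, 1)
  row 0: subtract -17/6×row3 = (1, 0, 0, 0)
  row 1: subtract 7/3×row3 = (0, 1, 0, 0)
  row 2: subtract 1/6×row3 = (0, 0, 1, 0)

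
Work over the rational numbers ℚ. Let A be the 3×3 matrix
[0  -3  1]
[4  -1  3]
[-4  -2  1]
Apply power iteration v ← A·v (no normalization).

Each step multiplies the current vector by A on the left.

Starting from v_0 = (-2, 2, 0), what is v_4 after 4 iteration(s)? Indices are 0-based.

v_4 = (-930, -318, -864)

v_0 = (-2, 2, 0).
v_1 = A·v_0 = (-6, -10, 4).
v_2 = A·v_1 = (34, -2, 48).
v_3 = A·v_2 = (54, 282, -84).
v_4 = A·v_3 = (-930, -318, -864).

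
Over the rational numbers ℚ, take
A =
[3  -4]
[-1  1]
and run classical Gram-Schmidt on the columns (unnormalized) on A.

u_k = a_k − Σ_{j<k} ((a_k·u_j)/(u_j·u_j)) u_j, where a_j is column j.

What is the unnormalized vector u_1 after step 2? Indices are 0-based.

Step 1: u_0 = a_0 = (3, -1).
Step 2: u_1 = a_1 − (-13/10)·u_0 = (-1/10, -3/10).

u_1 = (-1/10, -3/10)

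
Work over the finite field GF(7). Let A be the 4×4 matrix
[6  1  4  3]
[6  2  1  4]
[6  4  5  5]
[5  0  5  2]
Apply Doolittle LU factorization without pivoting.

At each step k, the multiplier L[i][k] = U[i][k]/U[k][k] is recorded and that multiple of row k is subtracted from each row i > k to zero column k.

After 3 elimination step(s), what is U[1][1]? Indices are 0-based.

U[1][1] = 1

Step 1: pivot at (0,0) is 6.
  row1 ← row1 − (1)·row0  ⇒  L[1][0]=1, U row1=(0, 1, 4, 1)
  row2 ← row2 − (1)·row0  ⇒  L[2][0]=1, U row2=(0, 3, 1, 2)
  row3 ← row3 − (2)·row0  ⇒  L[3][0]=2, U row3=(0, 5, 4, 3)
Step 2: pivot at (1,1) is 1.
  row2 ← row2 − (3)·row1  ⇒  L[2][1]=3, U row2=(0, 0, 3, 6)
  row3 ← row3 − (5)·row1  ⇒  L[3][1]=5, U row3=(0, 0, 5, 5)
Step 3: pivot at (2,2) is 3.
  row3 ← row3 − (4)·row2  ⇒  L[3][2]=4, U row3=(0, 0, 0, 2)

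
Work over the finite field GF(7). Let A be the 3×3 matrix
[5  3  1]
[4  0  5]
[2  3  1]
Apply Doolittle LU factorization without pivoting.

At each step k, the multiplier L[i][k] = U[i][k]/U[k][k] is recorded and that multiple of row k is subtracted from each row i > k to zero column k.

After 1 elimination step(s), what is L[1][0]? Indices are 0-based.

L[1][0] = 5

[col 0] pivot 5
  R1 -= 5*R0 → (0, 6, 0)  (L[1][0] := 5)
  R2 -= 6*R0 → (0, 6, 2)  (L[2][0] := 6)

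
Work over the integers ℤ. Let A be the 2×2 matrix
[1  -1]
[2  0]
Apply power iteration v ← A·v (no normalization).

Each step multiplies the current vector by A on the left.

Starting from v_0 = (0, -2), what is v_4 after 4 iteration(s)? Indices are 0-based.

v_0 = (0, -2).
v_1 = A·v_0 = (2, 0).
v_2 = A·v_1 = (2, 4).
v_3 = A·v_2 = (-2, 4).
v_4 = A·v_3 = (-6, -4).

v_4 = (-6, -4)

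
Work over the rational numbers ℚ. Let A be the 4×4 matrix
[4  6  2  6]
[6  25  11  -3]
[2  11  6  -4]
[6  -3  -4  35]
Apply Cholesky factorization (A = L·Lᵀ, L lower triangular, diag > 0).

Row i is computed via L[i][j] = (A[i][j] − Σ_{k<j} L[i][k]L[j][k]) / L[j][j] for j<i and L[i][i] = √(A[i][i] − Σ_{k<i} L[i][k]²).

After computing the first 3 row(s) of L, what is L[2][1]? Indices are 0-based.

L[2][1] = 2

Step 1: L[0][0] = √(4) = 2.
  L[1][0] = (6) / L[0][0] = 3.
Step 2: L[1][1] = √(16) = 4.
  L[2][0] = (2) / L[0][0] = 1.
  L[2][1] = (8) / L[1][1] = 2.
Step 3: L[2][2] = √(1) = 1.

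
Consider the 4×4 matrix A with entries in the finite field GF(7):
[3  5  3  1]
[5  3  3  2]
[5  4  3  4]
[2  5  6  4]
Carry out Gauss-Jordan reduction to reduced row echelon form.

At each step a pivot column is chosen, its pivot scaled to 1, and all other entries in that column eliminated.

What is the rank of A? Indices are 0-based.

rank = 4

pivot(0,0)=3: scale R0 → (1, 4, 1, 5)
  clear (1,0): R1 −= (5)R0 → (0, 4, 5, 5)
  clear (2,0): R2 −= (5)R0 → (0, 5, 5, 0)
  clear (3,0): R3 −= (2)R0 → (0, 4, 4, 1)
pivot(1,1)=4: scale R1 → (0, 1, 3, 3)
  clear (0,1): R0 −= (4)R1 → (1, 0, 3, 0)
  clear (2,1): R2 −= (5)R1 → (0, 0, 4, 6)
  clear (3,1): R3 −= (4)R1 → (0, 0, 6, 3)
pivot(2,2)=4: scale R2 → (0, 0, 1, 5)
  clear (0,2): R0 −= (3)R2 → (1, 0, 0, 6)
  clear (1,2): R1 −= (3)R2 → (0, 1, 0, 2)
  clear (3,2): R3 −= (6)R2 → (0, 0, 0, 1)
pivot(3,3)=1: scale R3 → (0, 0, 0, 1)
  clear (0,3): R0 −= (6)R3 → (1, 0, 0, 0)
  clear (1,3): R1 −= (2)R3 → (0, 1, 0, 0)
  clear (2,3): R2 −= (5)R3 → (0, 0, 1, 0)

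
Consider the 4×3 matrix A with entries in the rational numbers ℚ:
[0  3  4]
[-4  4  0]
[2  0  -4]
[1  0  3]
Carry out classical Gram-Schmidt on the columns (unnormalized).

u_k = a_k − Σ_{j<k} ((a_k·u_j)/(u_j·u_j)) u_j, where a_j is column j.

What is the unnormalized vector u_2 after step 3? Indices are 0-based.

u_2 = (560/269, -420/269, -1210/269, 740/269)

Step 1: u_0 = a_0 = (0, -4, 2, 1).
Step 2: u_1 = a_1 − (-16/21)·u_0 = (3, 20/21, 32/21, 16/21).
Step 3: u_2 = a_2 − (-5/21)·u_0 − (172/269)·u_1 = (560/269, -420/269, -1210/269, 740/269).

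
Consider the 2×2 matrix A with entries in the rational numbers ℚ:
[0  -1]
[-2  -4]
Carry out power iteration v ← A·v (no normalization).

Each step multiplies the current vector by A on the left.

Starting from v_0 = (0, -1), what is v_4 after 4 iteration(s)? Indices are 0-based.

v_0 = (0, -1).
v_1 = A·v_0 = (1, 4).
v_2 = A·v_1 = (-4, -18).
v_3 = A·v_2 = (18, 80).
v_4 = A·v_3 = (-80, -356).

v_4 = (-80, -356)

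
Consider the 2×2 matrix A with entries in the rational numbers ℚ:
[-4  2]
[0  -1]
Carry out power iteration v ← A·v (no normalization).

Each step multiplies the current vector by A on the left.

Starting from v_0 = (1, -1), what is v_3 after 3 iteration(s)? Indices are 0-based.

v_3 = (-106, 1)

v_0 = (1, -1).
v_1 = A·v_0 = (-6, 1).
v_2 = A·v_1 = (26, -1).
v_3 = A·v_2 = (-106, 1).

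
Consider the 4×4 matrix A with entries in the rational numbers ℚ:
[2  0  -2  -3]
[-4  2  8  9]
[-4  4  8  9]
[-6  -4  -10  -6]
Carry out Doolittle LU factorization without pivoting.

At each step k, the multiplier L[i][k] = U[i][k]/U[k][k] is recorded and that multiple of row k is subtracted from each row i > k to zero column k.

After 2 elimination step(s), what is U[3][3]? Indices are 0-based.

Step 1: pivot at (0,0) is 2.
  row1 ← row1 − (-2)·row0  ⇒  L[1][0]=-2, U row1=(0, 2, 4, 3)
  row2 ← row2 − (-2)·row0  ⇒  L[2][0]=-2, U row2=(0, 4, 4, 3)
  row3 ← row3 − (-3)·row0  ⇒  L[3][0]=-3, U row3=(0, -4, -16, -15)
Step 2: pivot at (1,1) is 2.
  row2 ← row2 − (2)·row1  ⇒  L[2][1]=2, U row2=(0, 0, -4, -3)
  row3 ← row3 − (-2)·row1  ⇒  L[3][1]=-2, U row3=(0, 0, -8, -9)

U[3][3] = -9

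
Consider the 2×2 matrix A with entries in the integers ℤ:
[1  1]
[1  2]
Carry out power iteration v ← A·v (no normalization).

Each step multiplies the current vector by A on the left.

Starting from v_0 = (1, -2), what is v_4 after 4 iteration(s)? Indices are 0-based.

v_4 = (-29, -47)

v_0 = (1, -2).
v_1 = A·v_0 = (-1, -3).
v_2 = A·v_1 = (-4, -7).
v_3 = A·v_2 = (-11, -18).
v_4 = A·v_3 = (-29, -47).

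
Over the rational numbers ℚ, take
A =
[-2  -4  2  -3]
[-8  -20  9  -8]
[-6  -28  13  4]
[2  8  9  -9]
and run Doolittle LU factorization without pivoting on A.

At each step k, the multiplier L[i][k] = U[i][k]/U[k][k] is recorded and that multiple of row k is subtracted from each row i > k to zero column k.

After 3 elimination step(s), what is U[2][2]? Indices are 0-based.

k=0: U[0][0]=-2
  eliminate (1,0): mult=4, new row 1: (0, -4, 1, 4); set L[1][0]=4
  eliminate (2,0): mult=3, new row 2: (0, -16, 7, 13); set L[2][0]=3
  eliminate (3,0): mult=-1, new row 3: (0, 4, 11, -12); set L[3][0]=-1
k=1: U[1][1]=-4
  eliminate (2,1): mult=4, new row 2: (0, 0, 3, -3); set L[2][1]=4
  eliminate (3,1): mult=-1, new row 3: (0, 0, 12, -8); set L[3][1]=-1
k=2: U[2][2]=3
  eliminate (3,2): mult=4, new row 3: (0, 0, 0, 4); set L[3][2]=4

U[2][2] = 3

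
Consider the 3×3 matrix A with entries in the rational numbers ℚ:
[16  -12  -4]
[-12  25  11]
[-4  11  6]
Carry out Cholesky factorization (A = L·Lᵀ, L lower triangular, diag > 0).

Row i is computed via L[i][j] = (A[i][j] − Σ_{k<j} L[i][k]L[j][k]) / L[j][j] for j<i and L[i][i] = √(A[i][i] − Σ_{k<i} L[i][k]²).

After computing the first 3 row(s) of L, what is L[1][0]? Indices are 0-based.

Step 1: L[0][0] = √(16) = 4.
  L[1][0] = (-12) / L[0][0] = -3.
Step 2: L[1][1] = √(16) = 4.
  L[2][0] = (-4) / L[0][0] = -1.
  L[2][1] = (8) / L[1][1] = 2.
Step 3: L[2][2] = √(1) = 1.

L[1][0] = -3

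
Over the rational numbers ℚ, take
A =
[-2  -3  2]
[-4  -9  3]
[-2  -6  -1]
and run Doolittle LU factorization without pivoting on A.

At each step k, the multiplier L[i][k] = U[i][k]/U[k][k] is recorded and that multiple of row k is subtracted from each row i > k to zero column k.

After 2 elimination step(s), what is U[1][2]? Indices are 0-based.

U[1][2] = -1

k=0: U[0][0]=-2
  eliminate (1,0): mult=2, new row 1: (0, -3, -1); set L[1][0]=2
  eliminate (2,0): mult=1, new row 2: (0, -3, -3); set L[2][0]=1
k=1: U[1][1]=-3
  eliminate (2,1): mult=1, new row 2: (0, 0, -2); set L[2][1]=1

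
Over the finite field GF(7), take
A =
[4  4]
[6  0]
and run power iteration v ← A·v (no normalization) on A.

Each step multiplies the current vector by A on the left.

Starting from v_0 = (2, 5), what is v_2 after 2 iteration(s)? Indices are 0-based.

v_2 = (6, 0)

v_0 = (2, 5).
v_1 = A·v_0 = (0, 5).
v_2 = A·v_1 = (6, 0).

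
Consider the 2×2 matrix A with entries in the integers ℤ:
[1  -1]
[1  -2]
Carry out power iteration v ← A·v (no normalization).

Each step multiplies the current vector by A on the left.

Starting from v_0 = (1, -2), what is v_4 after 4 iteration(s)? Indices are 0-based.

v_4 = (-7, -19)

v_0 = (1, -2).
v_1 = A·v_0 = (3, 5).
v_2 = A·v_1 = (-2, -7).
v_3 = A·v_2 = (5, 12).
v_4 = A·v_3 = (-7, -19).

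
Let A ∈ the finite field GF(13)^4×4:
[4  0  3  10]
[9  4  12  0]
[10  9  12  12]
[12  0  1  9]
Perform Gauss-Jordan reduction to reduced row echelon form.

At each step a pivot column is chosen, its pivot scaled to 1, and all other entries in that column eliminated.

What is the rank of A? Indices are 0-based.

[1] R0 /= 4  ⇒  (1, 0, 4, 9)
     R1 -= 9·R0  ⇒  (0, 4, 2, 10)
     R2 -= 10·R0  ⇒  (0, 9, 11, 0)
     R3 -= 12·R0  ⇒  (0, 0, 5, 5)
[2] R1 /= 4  ⇒  (0, 1, 7, 9)
     R2 -= 9·R1  ⇒  (0, 0, 0, 10)
[3] R2 <-> R3
[3] R2 /= 5  ⇒  (0, 0, 1, 1)
     R0 -= 4·R2  ⇒  (1, 0, 0, 5)
     R1 -= 7·R2  ⇒  (0, 1, 0, 2)
[4] R3 /= 10  ⇒  (0, 0, 0, 1)
     R0 -= 5·R3  ⇒  (1, 0, 0, 0)
     R1 -= 2·R3  ⇒  (0, 1, 0, 0)
     R2 -= 1·R3  ⇒  (0, 0, 1, 0)

rank = 4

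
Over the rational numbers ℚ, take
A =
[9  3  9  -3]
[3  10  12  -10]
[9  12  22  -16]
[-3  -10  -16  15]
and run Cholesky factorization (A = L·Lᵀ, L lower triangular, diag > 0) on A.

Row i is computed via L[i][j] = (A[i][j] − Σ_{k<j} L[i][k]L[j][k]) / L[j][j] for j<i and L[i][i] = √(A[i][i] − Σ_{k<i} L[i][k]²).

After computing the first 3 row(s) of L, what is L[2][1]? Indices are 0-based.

L[2][1] = 3

Step 1: L[0][0] = √(9) = 3.
  L[1][0] = (3) / L[0][0] = 1.
Step 2: L[1][1] = √(9) = 3.
  L[2][0] = (9) / L[0][0] = 3.
  L[2][1] = (9) / L[1][1] = 3.
Step 3: L[2][2] = √(4) = 2.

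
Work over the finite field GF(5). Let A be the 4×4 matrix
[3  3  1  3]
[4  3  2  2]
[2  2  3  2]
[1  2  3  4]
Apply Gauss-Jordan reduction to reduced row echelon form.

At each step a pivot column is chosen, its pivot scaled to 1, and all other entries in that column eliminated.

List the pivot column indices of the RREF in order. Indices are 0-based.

pivot(0,0)=3: scale R0 → (1, 1, 2, 1)
  clear (1,0): R1 −= (4)R0 → (0, 4, 4, 3)
  clear (2,0): R2 −= (2)R0 → (0, 0, 4, 0)
  clear (3,0): R3 −= (1)R0 → (0, 1, 1, 3)
pivot(1,1)=4: scale R1 → (0, 1, 1, 2)
  clear (0,1): R0 −= (1)R1 → (1, 0, 1, 4)
  clear (3,1): R3 −= (1)R1 → (0, 0, 0, 1)
pivot(2,2)=4: scale R2 → (0, 0, 1, 0)
  clear (0,2): R0 −= (1)R2 → (1, 0, 0, 4)
  clear (1,2): R1 −= (1)R2 → (0, 1, 0, 2)
pivot(3,3)=1: scale R3 → (0, 0, 0, 1)
  clear (0,3): R0 −= (4)R3 → (1, 0, 0, 0)
  clear (1,3): R1 −= (2)R3 → (0, 1, 0, 0)

pivot columns: 0, 1, 2, 3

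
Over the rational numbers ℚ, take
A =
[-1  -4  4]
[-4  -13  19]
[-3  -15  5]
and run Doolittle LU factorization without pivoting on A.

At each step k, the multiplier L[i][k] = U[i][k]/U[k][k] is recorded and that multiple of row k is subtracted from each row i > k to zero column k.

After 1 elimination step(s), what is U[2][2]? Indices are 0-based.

k=0: U[0][0]=-1
  eliminate (1,0): mult=4, new row 1: (0, 3, 3); set L[1][0]=4
  eliminate (2,0): mult=3, new row 2: (0, -3, -7); set L[2][0]=3

U[2][2] = -7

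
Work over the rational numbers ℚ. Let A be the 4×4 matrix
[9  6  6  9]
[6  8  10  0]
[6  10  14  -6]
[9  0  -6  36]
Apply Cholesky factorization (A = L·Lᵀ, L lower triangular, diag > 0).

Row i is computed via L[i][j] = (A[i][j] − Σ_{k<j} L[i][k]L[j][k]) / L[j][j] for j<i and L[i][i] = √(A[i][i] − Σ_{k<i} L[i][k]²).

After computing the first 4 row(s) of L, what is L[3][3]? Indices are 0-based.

Step 1: L[0][0] = √(9) = 3.
  L[1][0] = (6) / L[0][0] = 2.
Step 2: L[1][1] = √(4) = 2.
  L[2][0] = (6) / L[0][0] = 2.
  L[2][1] = (6) / L[1][1] = 3.
Step 3: L[2][2] = √(1) = 1.
  L[3][0] = (9) / L[0][0] = 3.
  L[3][1] = (-6) / L[1][1] = -3.
  L[3][2] = (-3) / L[2][2] = -3.
Step 4: L[3][3] = √(9) = 3.

L[3][3] = 3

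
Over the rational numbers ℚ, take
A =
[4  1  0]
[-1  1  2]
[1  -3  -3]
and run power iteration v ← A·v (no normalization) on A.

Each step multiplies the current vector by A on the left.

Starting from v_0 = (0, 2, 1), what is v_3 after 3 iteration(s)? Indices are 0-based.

v_3 = (32, 6, 9)

v_0 = (0, 2, 1).
v_1 = A·v_0 = (2, 4, -9).
v_2 = A·v_1 = (12, -16, 17).
v_3 = A·v_2 = (32, 6, 9).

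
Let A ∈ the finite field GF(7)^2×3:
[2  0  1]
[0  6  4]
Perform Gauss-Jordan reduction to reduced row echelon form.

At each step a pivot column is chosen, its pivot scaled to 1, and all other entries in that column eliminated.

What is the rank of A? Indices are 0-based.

rank = 2

[1] R0 /= 2  ⇒  (1, 0, 4)
[2] R1 /= 6  ⇒  (0, 1, 3)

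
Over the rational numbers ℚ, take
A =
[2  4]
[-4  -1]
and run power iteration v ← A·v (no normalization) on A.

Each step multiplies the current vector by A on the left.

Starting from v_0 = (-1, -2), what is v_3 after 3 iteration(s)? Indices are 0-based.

v_0 = (-1, -2).
v_1 = A·v_0 = (-10, 6).
v_2 = A·v_1 = (4, 34).
v_3 = A·v_2 = (144, -50).

v_3 = (144, -50)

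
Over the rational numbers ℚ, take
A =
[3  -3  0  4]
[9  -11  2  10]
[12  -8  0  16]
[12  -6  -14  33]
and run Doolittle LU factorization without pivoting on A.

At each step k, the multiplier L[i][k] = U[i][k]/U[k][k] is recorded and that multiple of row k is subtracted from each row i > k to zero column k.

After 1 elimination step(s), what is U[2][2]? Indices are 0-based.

U[2][2] = 0

k=0: U[0][0]=3
  eliminate (1,0): mult=3, new row 1: (0, -2, 2, -2); set L[1][0]=3
  eliminate (2,0): mult=4, new row 2: (0, 4, 0, 0); set L[2][0]=4
  eliminate (3,0): mult=4, new row 3: (0, 6, -14, 17); set L[3][0]=4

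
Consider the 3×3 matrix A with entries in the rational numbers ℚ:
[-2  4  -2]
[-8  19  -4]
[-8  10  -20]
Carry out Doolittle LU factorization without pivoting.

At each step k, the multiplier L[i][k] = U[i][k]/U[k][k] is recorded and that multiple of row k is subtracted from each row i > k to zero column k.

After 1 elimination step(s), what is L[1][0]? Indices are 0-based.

Step 1: pivot at (0,0) is -2.
  row1 ← row1 − (4)·row0  ⇒  L[1][0]=4, U row1=(0, 3, 4)
  row2 ← row2 − (4)·row0  ⇒  L[2][0]=4, U row2=(0, -6, -12)

L[1][0] = 4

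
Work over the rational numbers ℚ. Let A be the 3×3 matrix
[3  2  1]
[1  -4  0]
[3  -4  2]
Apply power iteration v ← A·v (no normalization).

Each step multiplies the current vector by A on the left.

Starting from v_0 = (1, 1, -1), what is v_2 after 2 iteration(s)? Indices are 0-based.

v_2 = (3, 16, 18)

v_0 = (1, 1, -1).
v_1 = A·v_0 = (4, -3, -3).
v_2 = A·v_1 = (3, 16, 18).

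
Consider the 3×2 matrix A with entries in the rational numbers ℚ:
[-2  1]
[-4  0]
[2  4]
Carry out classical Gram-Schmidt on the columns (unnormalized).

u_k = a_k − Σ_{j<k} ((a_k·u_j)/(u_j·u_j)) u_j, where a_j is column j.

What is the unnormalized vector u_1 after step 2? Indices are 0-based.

u_1 = (3/2, 1, 7/2)

Step 1: u_0 = a_0 = (-2, -4, 2).
Step 2: u_1 = a_1 − (1/4)·u_0 = (3/2, 1, 7/2).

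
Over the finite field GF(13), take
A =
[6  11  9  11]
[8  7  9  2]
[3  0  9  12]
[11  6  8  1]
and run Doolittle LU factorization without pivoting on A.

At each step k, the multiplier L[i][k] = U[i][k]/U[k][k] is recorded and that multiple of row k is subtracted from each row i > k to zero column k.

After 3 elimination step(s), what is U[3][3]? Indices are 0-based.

U[3][3] = 9

k=0: U[0][0]=6
  eliminate (1,0): mult=10, new row 1: (0, 1, 10, 9); set L[1][0]=10
  eliminate (2,0): mult=7, new row 2: (0, 1, 11, 0); set L[2][0]=7
  eliminate (3,0): mult=4, new row 3: (0, 1, 11, 9); set L[3][0]=4
k=1: U[1][1]=1
  eliminate (2,1): mult=1, new row 2: (0, 0, 1, 4); set L[2][1]=1
  eliminate (3,1): mult=1, new row 3: (0, 0, 1, 0); set L[3][1]=1
k=2: U[2][2]=1
  eliminate (3,2): mult=1, new row 3: (0, 0, 0, 9); set L[3][2]=1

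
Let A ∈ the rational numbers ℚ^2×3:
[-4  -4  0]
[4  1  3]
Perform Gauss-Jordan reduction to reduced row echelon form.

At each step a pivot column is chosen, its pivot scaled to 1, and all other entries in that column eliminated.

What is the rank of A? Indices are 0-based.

pivot(0,0)=-4: scale R0 → (1, 1, 0)
  clear (1,0): R1 −= (4)R0 → (0, -3, 3)
pivot(1,1)=-3: scale R1 → (0, 1, -1)
  clear (0,1): R0 −= (1)R1 → (1, 0, 1)

rank = 2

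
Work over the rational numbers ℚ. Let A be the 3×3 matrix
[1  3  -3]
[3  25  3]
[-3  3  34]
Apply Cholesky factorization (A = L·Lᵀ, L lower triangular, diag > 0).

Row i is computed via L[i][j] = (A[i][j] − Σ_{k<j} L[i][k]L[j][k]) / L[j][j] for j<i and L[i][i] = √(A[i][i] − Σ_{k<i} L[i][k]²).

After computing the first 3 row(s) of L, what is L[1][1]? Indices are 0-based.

Step 1: L[0][0] = √(1) = 1.
  L[1][0] = (3) / L[0][0] = 3.
Step 2: L[1][1] = √(16) = 4.
  L[2][0] = (-3) / L[0][0] = -3.
  L[2][1] = (12) / L[1][1] = 3.
Step 3: L[2][2] = √(16) = 4.

L[1][1] = 4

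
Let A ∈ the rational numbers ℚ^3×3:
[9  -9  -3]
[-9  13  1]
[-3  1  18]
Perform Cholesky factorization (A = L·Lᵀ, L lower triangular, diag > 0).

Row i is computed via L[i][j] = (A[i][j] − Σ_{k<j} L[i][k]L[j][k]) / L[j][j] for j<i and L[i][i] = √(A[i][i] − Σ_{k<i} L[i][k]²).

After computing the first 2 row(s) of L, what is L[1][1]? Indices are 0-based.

L[1][1] = 2

Step 1: L[0][0] = √(9) = 3.
  L[1][0] = (-9) / L[0][0] = -3.
Step 2: L[1][1] = √(4) = 2.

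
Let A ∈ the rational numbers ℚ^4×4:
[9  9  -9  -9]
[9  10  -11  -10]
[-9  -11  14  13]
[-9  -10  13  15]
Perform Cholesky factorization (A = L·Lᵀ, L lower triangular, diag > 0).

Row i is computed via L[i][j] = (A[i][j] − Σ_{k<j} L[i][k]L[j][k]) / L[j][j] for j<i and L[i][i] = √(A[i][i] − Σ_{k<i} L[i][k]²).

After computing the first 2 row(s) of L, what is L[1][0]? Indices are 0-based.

L[1][0] = 3

Step 1: L[0][0] = √(9) = 3.
  L[1][0] = (9) / L[0][0] = 3.
Step 2: L[1][1] = √(1) = 1.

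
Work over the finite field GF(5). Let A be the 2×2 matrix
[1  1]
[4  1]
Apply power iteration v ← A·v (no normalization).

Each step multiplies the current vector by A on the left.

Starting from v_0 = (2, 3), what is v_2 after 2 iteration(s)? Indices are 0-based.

v_2 = (1, 1)

v_0 = (2, 3).
v_1 = A·v_0 = (0, 1).
v_2 = A·v_1 = (1, 1).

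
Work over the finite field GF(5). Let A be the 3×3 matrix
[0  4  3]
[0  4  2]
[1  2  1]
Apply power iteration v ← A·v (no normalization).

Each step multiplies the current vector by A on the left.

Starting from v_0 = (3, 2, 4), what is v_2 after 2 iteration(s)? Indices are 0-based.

v_0 = (3, 2, 4).
v_1 = A·v_0 = (0, 1, 1).
v_2 = A·v_1 = (2, 1, 3).

v_2 = (2, 1, 3)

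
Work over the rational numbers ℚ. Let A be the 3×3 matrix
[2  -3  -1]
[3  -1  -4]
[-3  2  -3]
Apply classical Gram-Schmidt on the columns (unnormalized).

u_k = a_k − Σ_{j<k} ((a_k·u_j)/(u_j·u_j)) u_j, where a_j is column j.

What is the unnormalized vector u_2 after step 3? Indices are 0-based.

Step 1: u_0 = a_0 = (2, 3, -3).
Step 2: u_1 = a_1 − (-15/22)·u_0 = (-18/11, 23/22, -1/22).
Step 3: u_2 = a_2 − (-5/22)·u_0 − (-53/83)·u_1 = (-132/83, -220/83, -308/83).

u_2 = (-132/83, -220/83, -308/83)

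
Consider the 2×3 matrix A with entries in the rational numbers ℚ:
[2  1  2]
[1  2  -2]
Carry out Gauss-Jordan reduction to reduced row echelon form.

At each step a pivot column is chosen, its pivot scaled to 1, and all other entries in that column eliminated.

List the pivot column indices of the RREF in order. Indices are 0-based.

pivot columns: 0, 1

[1] R0 /= 2  ⇒  (1, 1/2, 1)
     R1 -= 1·R0  ⇒  (0, 3/2, -3)
[2] R1 /= 3/2  ⇒  (0, 1, -2)
     R0 -= 1/2·R1  ⇒  (1, 0, 2)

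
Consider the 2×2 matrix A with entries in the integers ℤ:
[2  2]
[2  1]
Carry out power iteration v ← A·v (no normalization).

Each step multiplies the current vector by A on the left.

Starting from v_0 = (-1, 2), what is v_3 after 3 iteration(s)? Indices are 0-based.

v_0 = (-1, 2).
v_1 = A·v_0 = (2, 0).
v_2 = A·v_1 = (4, 4).
v_3 = A·v_2 = (16, 12).

v_3 = (16, 12)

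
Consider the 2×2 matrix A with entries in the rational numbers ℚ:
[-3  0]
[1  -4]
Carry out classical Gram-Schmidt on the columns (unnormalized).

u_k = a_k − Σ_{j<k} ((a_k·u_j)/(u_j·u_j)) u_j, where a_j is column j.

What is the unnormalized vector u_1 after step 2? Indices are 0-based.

u_1 = (-6/5, -18/5)

Step 1: u_0 = a_0 = (-3, 1).
Step 2: u_1 = a_1 − (-2/5)·u_0 = (-6/5, -18/5).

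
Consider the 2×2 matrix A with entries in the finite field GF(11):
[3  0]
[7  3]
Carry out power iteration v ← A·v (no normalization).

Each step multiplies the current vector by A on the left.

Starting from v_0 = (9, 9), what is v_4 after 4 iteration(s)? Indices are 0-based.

v_0 = (9, 9).
v_1 = A·v_0 = (5, 2).
v_2 = A·v_1 = (4, 8).
v_3 = A·v_2 = (1, 8).
v_4 = A·v_3 = (3, 9).

v_4 = (3, 9)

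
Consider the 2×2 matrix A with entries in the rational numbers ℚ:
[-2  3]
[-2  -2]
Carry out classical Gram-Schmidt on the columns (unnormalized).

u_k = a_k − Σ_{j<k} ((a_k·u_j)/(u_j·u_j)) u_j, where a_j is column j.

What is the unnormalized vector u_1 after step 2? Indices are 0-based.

u_1 = (5/2, -5/2)

Step 1: u_0 = a_0 = (-2, -2).
Step 2: u_1 = a_1 − (-1/4)·u_0 = (5/2, -5/2).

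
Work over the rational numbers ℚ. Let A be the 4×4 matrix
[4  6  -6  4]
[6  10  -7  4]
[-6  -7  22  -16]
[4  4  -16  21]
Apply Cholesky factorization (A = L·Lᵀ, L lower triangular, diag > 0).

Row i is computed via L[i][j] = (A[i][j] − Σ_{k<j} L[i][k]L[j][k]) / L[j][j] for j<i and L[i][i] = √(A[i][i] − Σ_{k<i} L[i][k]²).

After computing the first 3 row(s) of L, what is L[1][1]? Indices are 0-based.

Step 1: L[0][0] = √(4) = 2.
  L[1][0] = (6) / L[0][0] = 3.
Step 2: L[1][1] = √(1) = 1.
  L[2][0] = (-6) / L[0][0] = -3.
  L[2][1] = (2) / L[1][1] = 2.
Step 3: L[2][2] = √(9) = 3.

L[1][1] = 1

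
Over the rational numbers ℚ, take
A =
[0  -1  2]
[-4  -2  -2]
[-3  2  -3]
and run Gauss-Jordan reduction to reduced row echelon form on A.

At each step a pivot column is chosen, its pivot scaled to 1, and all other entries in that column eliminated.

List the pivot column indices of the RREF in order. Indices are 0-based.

pivot(0,0): swap R0↔R1
pivot(0,0)=-4: scale R0 → (1, 1/2, 1/2)
  clear (2,0): R2 −= (-3)R0 → (0, 7/2, -3/2)
pivot(1,1)=-1: scale R1 → (0, 1, -2)
  clear (0,1): R0 −= (1/2)R1 → (1, 0, 3/2)
  clear (2,1): R2 −= (7/2)R1 → (0, 0, 11/2)
pivot(2,2)=11/2: scale R2 → (0, 0, 1)
  clear (0,2): R0 −= (3/2)R2 → (1, 0, 0)
  clear (1,2): R1 −= (-2)R2 → (0, 1, 0)

pivot columns: 0, 1, 2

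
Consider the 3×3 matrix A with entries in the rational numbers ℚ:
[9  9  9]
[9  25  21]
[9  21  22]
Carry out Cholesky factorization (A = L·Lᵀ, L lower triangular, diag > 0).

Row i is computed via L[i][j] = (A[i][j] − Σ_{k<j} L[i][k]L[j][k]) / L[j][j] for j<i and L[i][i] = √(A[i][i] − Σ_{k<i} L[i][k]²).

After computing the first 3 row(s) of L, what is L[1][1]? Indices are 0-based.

L[1][1] = 4

Step 1: L[0][0] = √(9) = 3.
  L[1][0] = (9) / L[0][0] = 3.
Step 2: L[1][1] = √(16) = 4.
  L[2][0] = (9) / L[0][0] = 3.
  L[2][1] = (12) / L[1][1] = 3.
Step 3: L[2][2] = √(4) = 2.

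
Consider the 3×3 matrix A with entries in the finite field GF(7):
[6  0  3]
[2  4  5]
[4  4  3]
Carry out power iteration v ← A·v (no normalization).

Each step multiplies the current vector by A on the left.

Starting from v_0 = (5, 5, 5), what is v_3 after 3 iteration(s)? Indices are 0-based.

v_3 = (0, 1, 0)

v_0 = (5, 5, 5).
v_1 = A·v_0 = (3, 6, 6).
v_2 = A·v_1 = (1, 4, 5).
v_3 = A·v_2 = (0, 1, 0).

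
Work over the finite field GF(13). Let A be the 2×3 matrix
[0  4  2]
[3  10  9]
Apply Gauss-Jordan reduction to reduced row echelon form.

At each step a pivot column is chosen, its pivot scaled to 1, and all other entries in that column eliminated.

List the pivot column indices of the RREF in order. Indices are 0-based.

pivot(0,0): swap R0↔R1
pivot(0,0)=3: scale R0 → (1, 12, 3)
pivot(1,1)=4: scale R1 → (0, 1, 7)
  clear (0,1): R0 −= (12)R1 → (1, 0, 10)

pivot columns: 0, 1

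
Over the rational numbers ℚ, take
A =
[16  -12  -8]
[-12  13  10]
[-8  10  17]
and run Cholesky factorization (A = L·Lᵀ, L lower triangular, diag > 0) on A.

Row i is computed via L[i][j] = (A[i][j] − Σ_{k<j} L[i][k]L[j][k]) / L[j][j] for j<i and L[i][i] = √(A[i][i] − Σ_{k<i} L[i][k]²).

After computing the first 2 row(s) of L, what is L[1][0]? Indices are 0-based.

Step 1: L[0][0] = √(16) = 4.
  L[1][0] = (-12) / L[0][0] = -3.
Step 2: L[1][1] = √(4) = 2.

L[1][0] = -3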